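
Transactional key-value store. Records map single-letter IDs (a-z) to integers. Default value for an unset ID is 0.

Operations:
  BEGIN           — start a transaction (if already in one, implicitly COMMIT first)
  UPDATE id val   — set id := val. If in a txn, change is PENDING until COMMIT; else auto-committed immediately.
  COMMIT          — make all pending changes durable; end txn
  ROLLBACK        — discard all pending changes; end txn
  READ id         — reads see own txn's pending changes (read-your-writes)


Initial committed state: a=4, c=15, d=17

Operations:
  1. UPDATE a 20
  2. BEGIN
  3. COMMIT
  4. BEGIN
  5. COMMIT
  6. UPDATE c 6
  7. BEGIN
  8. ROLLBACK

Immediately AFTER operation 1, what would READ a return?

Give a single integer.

Answer: 20

Derivation:
Initial committed: {a=4, c=15, d=17}
Op 1: UPDATE a=20 (auto-commit; committed a=20)
After op 1: visible(a) = 20 (pending={}, committed={a=20, c=15, d=17})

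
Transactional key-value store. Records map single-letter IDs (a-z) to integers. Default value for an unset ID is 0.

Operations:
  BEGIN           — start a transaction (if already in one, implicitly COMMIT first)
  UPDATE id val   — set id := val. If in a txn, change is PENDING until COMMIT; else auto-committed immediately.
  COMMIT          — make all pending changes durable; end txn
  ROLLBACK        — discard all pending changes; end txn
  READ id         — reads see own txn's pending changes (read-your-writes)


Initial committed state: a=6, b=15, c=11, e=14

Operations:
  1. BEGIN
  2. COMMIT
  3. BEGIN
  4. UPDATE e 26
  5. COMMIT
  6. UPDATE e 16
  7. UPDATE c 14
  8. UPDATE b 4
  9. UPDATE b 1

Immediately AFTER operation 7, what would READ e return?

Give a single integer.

Answer: 16

Derivation:
Initial committed: {a=6, b=15, c=11, e=14}
Op 1: BEGIN: in_txn=True, pending={}
Op 2: COMMIT: merged [] into committed; committed now {a=6, b=15, c=11, e=14}
Op 3: BEGIN: in_txn=True, pending={}
Op 4: UPDATE e=26 (pending; pending now {e=26})
Op 5: COMMIT: merged ['e'] into committed; committed now {a=6, b=15, c=11, e=26}
Op 6: UPDATE e=16 (auto-commit; committed e=16)
Op 7: UPDATE c=14 (auto-commit; committed c=14)
After op 7: visible(e) = 16 (pending={}, committed={a=6, b=15, c=14, e=16})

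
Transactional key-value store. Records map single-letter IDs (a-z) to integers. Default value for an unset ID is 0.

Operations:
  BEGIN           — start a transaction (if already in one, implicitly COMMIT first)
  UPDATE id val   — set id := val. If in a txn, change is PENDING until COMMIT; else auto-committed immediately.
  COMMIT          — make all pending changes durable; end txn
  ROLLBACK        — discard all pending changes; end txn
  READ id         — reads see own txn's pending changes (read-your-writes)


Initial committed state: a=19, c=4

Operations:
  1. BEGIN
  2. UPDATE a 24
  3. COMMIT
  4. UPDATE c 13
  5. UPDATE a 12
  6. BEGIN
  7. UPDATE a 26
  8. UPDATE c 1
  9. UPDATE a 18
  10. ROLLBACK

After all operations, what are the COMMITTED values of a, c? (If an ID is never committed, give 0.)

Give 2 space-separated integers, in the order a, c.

Answer: 12 13

Derivation:
Initial committed: {a=19, c=4}
Op 1: BEGIN: in_txn=True, pending={}
Op 2: UPDATE a=24 (pending; pending now {a=24})
Op 3: COMMIT: merged ['a'] into committed; committed now {a=24, c=4}
Op 4: UPDATE c=13 (auto-commit; committed c=13)
Op 5: UPDATE a=12 (auto-commit; committed a=12)
Op 6: BEGIN: in_txn=True, pending={}
Op 7: UPDATE a=26 (pending; pending now {a=26})
Op 8: UPDATE c=1 (pending; pending now {a=26, c=1})
Op 9: UPDATE a=18 (pending; pending now {a=18, c=1})
Op 10: ROLLBACK: discarded pending ['a', 'c']; in_txn=False
Final committed: {a=12, c=13}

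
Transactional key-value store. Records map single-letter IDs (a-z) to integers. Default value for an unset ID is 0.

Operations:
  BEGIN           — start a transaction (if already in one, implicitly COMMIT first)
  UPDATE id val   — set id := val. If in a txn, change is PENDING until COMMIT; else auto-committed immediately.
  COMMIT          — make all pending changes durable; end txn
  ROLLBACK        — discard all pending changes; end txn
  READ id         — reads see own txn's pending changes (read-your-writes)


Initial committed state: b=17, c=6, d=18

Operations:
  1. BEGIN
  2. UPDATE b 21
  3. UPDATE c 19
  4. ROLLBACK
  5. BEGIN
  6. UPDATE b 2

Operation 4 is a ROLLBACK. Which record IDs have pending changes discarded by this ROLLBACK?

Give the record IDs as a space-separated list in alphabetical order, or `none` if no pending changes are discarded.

Initial committed: {b=17, c=6, d=18}
Op 1: BEGIN: in_txn=True, pending={}
Op 2: UPDATE b=21 (pending; pending now {b=21})
Op 3: UPDATE c=19 (pending; pending now {b=21, c=19})
Op 4: ROLLBACK: discarded pending ['b', 'c']; in_txn=False
Op 5: BEGIN: in_txn=True, pending={}
Op 6: UPDATE b=2 (pending; pending now {b=2})
ROLLBACK at op 4 discards: ['b', 'c']

Answer: b c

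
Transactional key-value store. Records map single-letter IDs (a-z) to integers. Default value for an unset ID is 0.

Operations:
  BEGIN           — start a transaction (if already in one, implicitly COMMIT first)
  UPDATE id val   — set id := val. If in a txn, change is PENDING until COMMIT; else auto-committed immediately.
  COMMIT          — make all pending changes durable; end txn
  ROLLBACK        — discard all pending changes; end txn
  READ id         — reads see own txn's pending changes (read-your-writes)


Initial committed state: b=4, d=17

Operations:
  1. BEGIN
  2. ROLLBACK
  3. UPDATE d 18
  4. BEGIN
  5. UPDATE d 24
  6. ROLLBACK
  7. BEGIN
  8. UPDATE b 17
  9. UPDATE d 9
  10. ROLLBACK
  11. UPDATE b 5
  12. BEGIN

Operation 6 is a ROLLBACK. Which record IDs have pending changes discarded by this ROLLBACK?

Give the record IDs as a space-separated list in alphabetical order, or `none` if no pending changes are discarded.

Initial committed: {b=4, d=17}
Op 1: BEGIN: in_txn=True, pending={}
Op 2: ROLLBACK: discarded pending []; in_txn=False
Op 3: UPDATE d=18 (auto-commit; committed d=18)
Op 4: BEGIN: in_txn=True, pending={}
Op 5: UPDATE d=24 (pending; pending now {d=24})
Op 6: ROLLBACK: discarded pending ['d']; in_txn=False
Op 7: BEGIN: in_txn=True, pending={}
Op 8: UPDATE b=17 (pending; pending now {b=17})
Op 9: UPDATE d=9 (pending; pending now {b=17, d=9})
Op 10: ROLLBACK: discarded pending ['b', 'd']; in_txn=False
Op 11: UPDATE b=5 (auto-commit; committed b=5)
Op 12: BEGIN: in_txn=True, pending={}
ROLLBACK at op 6 discards: ['d']

Answer: d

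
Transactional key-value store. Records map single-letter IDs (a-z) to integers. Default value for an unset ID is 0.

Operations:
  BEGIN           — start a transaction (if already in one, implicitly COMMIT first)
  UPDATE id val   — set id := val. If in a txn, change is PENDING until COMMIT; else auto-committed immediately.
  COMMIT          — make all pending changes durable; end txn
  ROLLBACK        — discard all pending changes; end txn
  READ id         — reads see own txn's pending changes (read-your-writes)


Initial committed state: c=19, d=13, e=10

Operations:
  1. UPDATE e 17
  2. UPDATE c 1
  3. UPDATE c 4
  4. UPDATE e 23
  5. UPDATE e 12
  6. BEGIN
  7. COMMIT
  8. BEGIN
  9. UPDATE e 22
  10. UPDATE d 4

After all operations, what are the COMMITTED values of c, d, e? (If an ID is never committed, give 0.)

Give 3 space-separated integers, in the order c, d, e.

Answer: 4 13 12

Derivation:
Initial committed: {c=19, d=13, e=10}
Op 1: UPDATE e=17 (auto-commit; committed e=17)
Op 2: UPDATE c=1 (auto-commit; committed c=1)
Op 3: UPDATE c=4 (auto-commit; committed c=4)
Op 4: UPDATE e=23 (auto-commit; committed e=23)
Op 5: UPDATE e=12 (auto-commit; committed e=12)
Op 6: BEGIN: in_txn=True, pending={}
Op 7: COMMIT: merged [] into committed; committed now {c=4, d=13, e=12}
Op 8: BEGIN: in_txn=True, pending={}
Op 9: UPDATE e=22 (pending; pending now {e=22})
Op 10: UPDATE d=4 (pending; pending now {d=4, e=22})
Final committed: {c=4, d=13, e=12}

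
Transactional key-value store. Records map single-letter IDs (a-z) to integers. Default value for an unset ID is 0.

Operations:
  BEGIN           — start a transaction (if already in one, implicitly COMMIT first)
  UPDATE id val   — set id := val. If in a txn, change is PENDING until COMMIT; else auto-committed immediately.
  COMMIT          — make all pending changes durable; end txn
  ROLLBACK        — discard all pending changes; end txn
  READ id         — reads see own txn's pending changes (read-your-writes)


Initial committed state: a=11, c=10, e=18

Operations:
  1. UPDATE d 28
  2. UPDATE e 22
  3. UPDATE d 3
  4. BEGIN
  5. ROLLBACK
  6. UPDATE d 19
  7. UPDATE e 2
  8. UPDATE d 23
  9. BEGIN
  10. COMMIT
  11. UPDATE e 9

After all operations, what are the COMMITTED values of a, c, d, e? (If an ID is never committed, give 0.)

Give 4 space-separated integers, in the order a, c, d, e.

Initial committed: {a=11, c=10, e=18}
Op 1: UPDATE d=28 (auto-commit; committed d=28)
Op 2: UPDATE e=22 (auto-commit; committed e=22)
Op 3: UPDATE d=3 (auto-commit; committed d=3)
Op 4: BEGIN: in_txn=True, pending={}
Op 5: ROLLBACK: discarded pending []; in_txn=False
Op 6: UPDATE d=19 (auto-commit; committed d=19)
Op 7: UPDATE e=2 (auto-commit; committed e=2)
Op 8: UPDATE d=23 (auto-commit; committed d=23)
Op 9: BEGIN: in_txn=True, pending={}
Op 10: COMMIT: merged [] into committed; committed now {a=11, c=10, d=23, e=2}
Op 11: UPDATE e=9 (auto-commit; committed e=9)
Final committed: {a=11, c=10, d=23, e=9}

Answer: 11 10 23 9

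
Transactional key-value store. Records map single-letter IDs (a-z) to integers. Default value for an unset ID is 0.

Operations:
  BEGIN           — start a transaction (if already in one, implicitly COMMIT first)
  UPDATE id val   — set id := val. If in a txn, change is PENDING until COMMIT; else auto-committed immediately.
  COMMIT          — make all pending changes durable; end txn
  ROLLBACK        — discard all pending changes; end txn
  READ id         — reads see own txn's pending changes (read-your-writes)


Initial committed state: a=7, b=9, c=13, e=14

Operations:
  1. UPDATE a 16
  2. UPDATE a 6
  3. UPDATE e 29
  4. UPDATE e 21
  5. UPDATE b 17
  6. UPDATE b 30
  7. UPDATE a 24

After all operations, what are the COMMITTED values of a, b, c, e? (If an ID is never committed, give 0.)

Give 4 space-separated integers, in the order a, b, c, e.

Initial committed: {a=7, b=9, c=13, e=14}
Op 1: UPDATE a=16 (auto-commit; committed a=16)
Op 2: UPDATE a=6 (auto-commit; committed a=6)
Op 3: UPDATE e=29 (auto-commit; committed e=29)
Op 4: UPDATE e=21 (auto-commit; committed e=21)
Op 5: UPDATE b=17 (auto-commit; committed b=17)
Op 6: UPDATE b=30 (auto-commit; committed b=30)
Op 7: UPDATE a=24 (auto-commit; committed a=24)
Final committed: {a=24, b=30, c=13, e=21}

Answer: 24 30 13 21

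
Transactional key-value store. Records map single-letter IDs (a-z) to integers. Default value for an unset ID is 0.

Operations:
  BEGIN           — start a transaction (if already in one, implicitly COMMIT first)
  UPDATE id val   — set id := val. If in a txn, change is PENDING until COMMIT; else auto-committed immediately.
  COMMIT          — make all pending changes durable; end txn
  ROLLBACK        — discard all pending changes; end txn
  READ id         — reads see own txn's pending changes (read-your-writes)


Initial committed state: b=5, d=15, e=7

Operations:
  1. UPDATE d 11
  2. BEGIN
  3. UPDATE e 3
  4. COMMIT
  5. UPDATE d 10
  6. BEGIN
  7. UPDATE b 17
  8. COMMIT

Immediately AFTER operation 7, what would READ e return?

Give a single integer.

Initial committed: {b=5, d=15, e=7}
Op 1: UPDATE d=11 (auto-commit; committed d=11)
Op 2: BEGIN: in_txn=True, pending={}
Op 3: UPDATE e=3 (pending; pending now {e=3})
Op 4: COMMIT: merged ['e'] into committed; committed now {b=5, d=11, e=3}
Op 5: UPDATE d=10 (auto-commit; committed d=10)
Op 6: BEGIN: in_txn=True, pending={}
Op 7: UPDATE b=17 (pending; pending now {b=17})
After op 7: visible(e) = 3 (pending={b=17}, committed={b=5, d=10, e=3})

Answer: 3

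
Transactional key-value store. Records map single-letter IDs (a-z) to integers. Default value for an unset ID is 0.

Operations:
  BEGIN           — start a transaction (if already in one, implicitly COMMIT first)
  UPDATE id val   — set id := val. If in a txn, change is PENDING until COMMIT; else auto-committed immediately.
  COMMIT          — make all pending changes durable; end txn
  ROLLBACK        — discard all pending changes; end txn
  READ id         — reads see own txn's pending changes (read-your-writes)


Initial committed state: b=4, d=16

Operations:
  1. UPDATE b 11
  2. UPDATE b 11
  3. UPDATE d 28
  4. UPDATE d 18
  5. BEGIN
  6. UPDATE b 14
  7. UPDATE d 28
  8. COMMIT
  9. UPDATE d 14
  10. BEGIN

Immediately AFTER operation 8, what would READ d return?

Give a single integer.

Initial committed: {b=4, d=16}
Op 1: UPDATE b=11 (auto-commit; committed b=11)
Op 2: UPDATE b=11 (auto-commit; committed b=11)
Op 3: UPDATE d=28 (auto-commit; committed d=28)
Op 4: UPDATE d=18 (auto-commit; committed d=18)
Op 5: BEGIN: in_txn=True, pending={}
Op 6: UPDATE b=14 (pending; pending now {b=14})
Op 7: UPDATE d=28 (pending; pending now {b=14, d=28})
Op 8: COMMIT: merged ['b', 'd'] into committed; committed now {b=14, d=28}
After op 8: visible(d) = 28 (pending={}, committed={b=14, d=28})

Answer: 28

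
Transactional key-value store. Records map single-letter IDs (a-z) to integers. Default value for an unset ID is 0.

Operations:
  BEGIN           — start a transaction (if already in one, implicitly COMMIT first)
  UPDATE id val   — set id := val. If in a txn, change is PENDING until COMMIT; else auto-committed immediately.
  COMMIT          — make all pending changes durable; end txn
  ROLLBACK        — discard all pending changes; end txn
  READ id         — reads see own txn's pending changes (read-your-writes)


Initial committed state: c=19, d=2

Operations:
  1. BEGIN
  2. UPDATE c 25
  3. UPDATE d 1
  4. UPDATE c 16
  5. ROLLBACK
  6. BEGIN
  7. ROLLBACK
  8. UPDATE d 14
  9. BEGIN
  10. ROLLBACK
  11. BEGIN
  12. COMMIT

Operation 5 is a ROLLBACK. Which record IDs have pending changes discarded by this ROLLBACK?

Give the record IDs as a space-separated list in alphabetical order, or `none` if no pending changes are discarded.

Answer: c d

Derivation:
Initial committed: {c=19, d=2}
Op 1: BEGIN: in_txn=True, pending={}
Op 2: UPDATE c=25 (pending; pending now {c=25})
Op 3: UPDATE d=1 (pending; pending now {c=25, d=1})
Op 4: UPDATE c=16 (pending; pending now {c=16, d=1})
Op 5: ROLLBACK: discarded pending ['c', 'd']; in_txn=False
Op 6: BEGIN: in_txn=True, pending={}
Op 7: ROLLBACK: discarded pending []; in_txn=False
Op 8: UPDATE d=14 (auto-commit; committed d=14)
Op 9: BEGIN: in_txn=True, pending={}
Op 10: ROLLBACK: discarded pending []; in_txn=False
Op 11: BEGIN: in_txn=True, pending={}
Op 12: COMMIT: merged [] into committed; committed now {c=19, d=14}
ROLLBACK at op 5 discards: ['c', 'd']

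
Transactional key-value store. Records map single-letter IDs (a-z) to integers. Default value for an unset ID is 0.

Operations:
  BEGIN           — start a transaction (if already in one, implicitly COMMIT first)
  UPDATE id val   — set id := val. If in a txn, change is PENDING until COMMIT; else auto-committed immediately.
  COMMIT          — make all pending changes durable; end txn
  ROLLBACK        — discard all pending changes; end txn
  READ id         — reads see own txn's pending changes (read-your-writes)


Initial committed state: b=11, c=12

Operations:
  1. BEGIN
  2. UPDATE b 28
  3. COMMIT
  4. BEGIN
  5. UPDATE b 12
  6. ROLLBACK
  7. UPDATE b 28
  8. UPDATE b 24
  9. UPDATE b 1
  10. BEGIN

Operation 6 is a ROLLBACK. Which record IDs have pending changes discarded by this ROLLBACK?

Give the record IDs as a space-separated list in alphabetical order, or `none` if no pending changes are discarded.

Answer: b

Derivation:
Initial committed: {b=11, c=12}
Op 1: BEGIN: in_txn=True, pending={}
Op 2: UPDATE b=28 (pending; pending now {b=28})
Op 3: COMMIT: merged ['b'] into committed; committed now {b=28, c=12}
Op 4: BEGIN: in_txn=True, pending={}
Op 5: UPDATE b=12 (pending; pending now {b=12})
Op 6: ROLLBACK: discarded pending ['b']; in_txn=False
Op 7: UPDATE b=28 (auto-commit; committed b=28)
Op 8: UPDATE b=24 (auto-commit; committed b=24)
Op 9: UPDATE b=1 (auto-commit; committed b=1)
Op 10: BEGIN: in_txn=True, pending={}
ROLLBACK at op 6 discards: ['b']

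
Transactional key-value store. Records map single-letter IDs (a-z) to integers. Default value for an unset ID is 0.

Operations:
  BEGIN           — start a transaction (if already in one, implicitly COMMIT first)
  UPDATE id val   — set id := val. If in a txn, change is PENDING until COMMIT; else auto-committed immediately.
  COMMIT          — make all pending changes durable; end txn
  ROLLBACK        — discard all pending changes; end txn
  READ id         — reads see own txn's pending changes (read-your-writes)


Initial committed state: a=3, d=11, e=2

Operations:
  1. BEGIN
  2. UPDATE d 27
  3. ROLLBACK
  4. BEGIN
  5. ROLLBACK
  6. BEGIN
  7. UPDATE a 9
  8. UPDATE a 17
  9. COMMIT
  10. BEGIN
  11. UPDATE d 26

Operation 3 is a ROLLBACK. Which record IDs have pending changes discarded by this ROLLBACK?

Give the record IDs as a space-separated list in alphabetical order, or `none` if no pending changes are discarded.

Initial committed: {a=3, d=11, e=2}
Op 1: BEGIN: in_txn=True, pending={}
Op 2: UPDATE d=27 (pending; pending now {d=27})
Op 3: ROLLBACK: discarded pending ['d']; in_txn=False
Op 4: BEGIN: in_txn=True, pending={}
Op 5: ROLLBACK: discarded pending []; in_txn=False
Op 6: BEGIN: in_txn=True, pending={}
Op 7: UPDATE a=9 (pending; pending now {a=9})
Op 8: UPDATE a=17 (pending; pending now {a=17})
Op 9: COMMIT: merged ['a'] into committed; committed now {a=17, d=11, e=2}
Op 10: BEGIN: in_txn=True, pending={}
Op 11: UPDATE d=26 (pending; pending now {d=26})
ROLLBACK at op 3 discards: ['d']

Answer: d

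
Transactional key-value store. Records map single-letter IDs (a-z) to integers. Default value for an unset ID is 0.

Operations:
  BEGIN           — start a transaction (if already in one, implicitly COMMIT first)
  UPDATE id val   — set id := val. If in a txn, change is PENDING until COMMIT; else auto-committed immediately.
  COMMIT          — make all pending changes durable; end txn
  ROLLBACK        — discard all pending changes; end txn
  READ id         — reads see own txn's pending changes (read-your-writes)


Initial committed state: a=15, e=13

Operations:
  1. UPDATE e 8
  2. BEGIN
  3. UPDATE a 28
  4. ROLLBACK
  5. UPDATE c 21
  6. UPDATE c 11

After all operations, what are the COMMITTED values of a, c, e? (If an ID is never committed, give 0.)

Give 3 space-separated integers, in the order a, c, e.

Answer: 15 11 8

Derivation:
Initial committed: {a=15, e=13}
Op 1: UPDATE e=8 (auto-commit; committed e=8)
Op 2: BEGIN: in_txn=True, pending={}
Op 3: UPDATE a=28 (pending; pending now {a=28})
Op 4: ROLLBACK: discarded pending ['a']; in_txn=False
Op 5: UPDATE c=21 (auto-commit; committed c=21)
Op 6: UPDATE c=11 (auto-commit; committed c=11)
Final committed: {a=15, c=11, e=8}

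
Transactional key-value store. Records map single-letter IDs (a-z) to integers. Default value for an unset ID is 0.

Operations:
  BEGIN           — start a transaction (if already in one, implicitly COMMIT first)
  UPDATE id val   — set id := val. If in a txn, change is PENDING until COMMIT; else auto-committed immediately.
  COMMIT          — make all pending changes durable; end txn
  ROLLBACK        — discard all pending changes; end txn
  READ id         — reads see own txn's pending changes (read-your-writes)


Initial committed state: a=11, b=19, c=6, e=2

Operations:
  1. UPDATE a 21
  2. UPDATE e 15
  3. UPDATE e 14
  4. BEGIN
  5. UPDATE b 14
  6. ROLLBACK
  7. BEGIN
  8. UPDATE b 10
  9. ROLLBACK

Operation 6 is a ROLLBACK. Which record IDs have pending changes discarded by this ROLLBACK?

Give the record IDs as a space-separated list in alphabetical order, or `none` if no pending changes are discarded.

Answer: b

Derivation:
Initial committed: {a=11, b=19, c=6, e=2}
Op 1: UPDATE a=21 (auto-commit; committed a=21)
Op 2: UPDATE e=15 (auto-commit; committed e=15)
Op 3: UPDATE e=14 (auto-commit; committed e=14)
Op 4: BEGIN: in_txn=True, pending={}
Op 5: UPDATE b=14 (pending; pending now {b=14})
Op 6: ROLLBACK: discarded pending ['b']; in_txn=False
Op 7: BEGIN: in_txn=True, pending={}
Op 8: UPDATE b=10 (pending; pending now {b=10})
Op 9: ROLLBACK: discarded pending ['b']; in_txn=False
ROLLBACK at op 6 discards: ['b']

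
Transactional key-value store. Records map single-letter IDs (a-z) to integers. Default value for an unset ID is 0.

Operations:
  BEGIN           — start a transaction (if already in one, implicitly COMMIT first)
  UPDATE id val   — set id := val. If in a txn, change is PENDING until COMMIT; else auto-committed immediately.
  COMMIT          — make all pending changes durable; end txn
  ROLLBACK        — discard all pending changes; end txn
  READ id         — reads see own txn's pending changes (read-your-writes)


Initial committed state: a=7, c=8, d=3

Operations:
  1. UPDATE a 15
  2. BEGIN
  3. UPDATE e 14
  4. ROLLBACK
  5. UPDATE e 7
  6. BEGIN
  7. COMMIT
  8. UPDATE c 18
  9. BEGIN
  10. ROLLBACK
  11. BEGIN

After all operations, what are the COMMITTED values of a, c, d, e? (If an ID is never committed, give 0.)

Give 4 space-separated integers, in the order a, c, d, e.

Initial committed: {a=7, c=8, d=3}
Op 1: UPDATE a=15 (auto-commit; committed a=15)
Op 2: BEGIN: in_txn=True, pending={}
Op 3: UPDATE e=14 (pending; pending now {e=14})
Op 4: ROLLBACK: discarded pending ['e']; in_txn=False
Op 5: UPDATE e=7 (auto-commit; committed e=7)
Op 6: BEGIN: in_txn=True, pending={}
Op 7: COMMIT: merged [] into committed; committed now {a=15, c=8, d=3, e=7}
Op 8: UPDATE c=18 (auto-commit; committed c=18)
Op 9: BEGIN: in_txn=True, pending={}
Op 10: ROLLBACK: discarded pending []; in_txn=False
Op 11: BEGIN: in_txn=True, pending={}
Final committed: {a=15, c=18, d=3, e=7}

Answer: 15 18 3 7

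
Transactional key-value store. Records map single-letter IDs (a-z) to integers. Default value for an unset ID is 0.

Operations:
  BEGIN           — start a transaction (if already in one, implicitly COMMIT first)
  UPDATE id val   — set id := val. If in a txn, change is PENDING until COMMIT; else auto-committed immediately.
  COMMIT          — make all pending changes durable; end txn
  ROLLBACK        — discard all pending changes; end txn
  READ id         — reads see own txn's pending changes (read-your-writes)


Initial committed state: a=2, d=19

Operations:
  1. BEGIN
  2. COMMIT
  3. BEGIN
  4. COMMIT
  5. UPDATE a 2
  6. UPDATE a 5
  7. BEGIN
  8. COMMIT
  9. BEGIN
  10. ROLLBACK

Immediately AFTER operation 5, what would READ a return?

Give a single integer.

Answer: 2

Derivation:
Initial committed: {a=2, d=19}
Op 1: BEGIN: in_txn=True, pending={}
Op 2: COMMIT: merged [] into committed; committed now {a=2, d=19}
Op 3: BEGIN: in_txn=True, pending={}
Op 4: COMMIT: merged [] into committed; committed now {a=2, d=19}
Op 5: UPDATE a=2 (auto-commit; committed a=2)
After op 5: visible(a) = 2 (pending={}, committed={a=2, d=19})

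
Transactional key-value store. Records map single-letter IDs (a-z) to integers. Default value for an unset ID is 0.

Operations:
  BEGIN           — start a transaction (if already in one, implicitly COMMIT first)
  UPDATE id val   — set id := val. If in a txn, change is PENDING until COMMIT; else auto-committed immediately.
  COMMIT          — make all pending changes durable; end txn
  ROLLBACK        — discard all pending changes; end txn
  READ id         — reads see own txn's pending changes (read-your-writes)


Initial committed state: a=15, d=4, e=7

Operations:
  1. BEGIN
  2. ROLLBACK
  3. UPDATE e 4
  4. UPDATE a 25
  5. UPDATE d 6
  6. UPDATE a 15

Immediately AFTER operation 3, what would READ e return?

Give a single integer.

Initial committed: {a=15, d=4, e=7}
Op 1: BEGIN: in_txn=True, pending={}
Op 2: ROLLBACK: discarded pending []; in_txn=False
Op 3: UPDATE e=4 (auto-commit; committed e=4)
After op 3: visible(e) = 4 (pending={}, committed={a=15, d=4, e=4})

Answer: 4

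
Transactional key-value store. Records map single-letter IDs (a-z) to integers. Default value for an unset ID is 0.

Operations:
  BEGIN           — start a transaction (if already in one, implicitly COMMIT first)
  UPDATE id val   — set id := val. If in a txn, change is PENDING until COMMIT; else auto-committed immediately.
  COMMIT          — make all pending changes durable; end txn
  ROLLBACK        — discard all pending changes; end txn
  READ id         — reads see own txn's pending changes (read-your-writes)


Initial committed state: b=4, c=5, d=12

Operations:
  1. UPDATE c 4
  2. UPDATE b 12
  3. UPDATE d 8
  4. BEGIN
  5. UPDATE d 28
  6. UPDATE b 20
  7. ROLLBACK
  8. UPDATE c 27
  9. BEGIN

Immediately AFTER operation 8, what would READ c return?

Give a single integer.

Answer: 27

Derivation:
Initial committed: {b=4, c=5, d=12}
Op 1: UPDATE c=4 (auto-commit; committed c=4)
Op 2: UPDATE b=12 (auto-commit; committed b=12)
Op 3: UPDATE d=8 (auto-commit; committed d=8)
Op 4: BEGIN: in_txn=True, pending={}
Op 5: UPDATE d=28 (pending; pending now {d=28})
Op 6: UPDATE b=20 (pending; pending now {b=20, d=28})
Op 7: ROLLBACK: discarded pending ['b', 'd']; in_txn=False
Op 8: UPDATE c=27 (auto-commit; committed c=27)
After op 8: visible(c) = 27 (pending={}, committed={b=12, c=27, d=8})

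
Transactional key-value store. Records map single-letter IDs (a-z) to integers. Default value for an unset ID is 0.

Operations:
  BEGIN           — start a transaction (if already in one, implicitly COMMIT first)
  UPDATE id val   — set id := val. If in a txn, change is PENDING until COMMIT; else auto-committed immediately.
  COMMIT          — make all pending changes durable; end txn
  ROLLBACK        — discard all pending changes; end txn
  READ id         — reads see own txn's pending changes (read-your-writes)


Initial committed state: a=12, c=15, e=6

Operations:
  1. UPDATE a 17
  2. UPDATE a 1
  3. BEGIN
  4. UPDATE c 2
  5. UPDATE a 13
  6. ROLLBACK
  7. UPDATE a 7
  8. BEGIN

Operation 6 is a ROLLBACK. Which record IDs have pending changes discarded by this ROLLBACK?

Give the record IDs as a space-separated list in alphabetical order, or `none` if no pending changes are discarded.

Initial committed: {a=12, c=15, e=6}
Op 1: UPDATE a=17 (auto-commit; committed a=17)
Op 2: UPDATE a=1 (auto-commit; committed a=1)
Op 3: BEGIN: in_txn=True, pending={}
Op 4: UPDATE c=2 (pending; pending now {c=2})
Op 5: UPDATE a=13 (pending; pending now {a=13, c=2})
Op 6: ROLLBACK: discarded pending ['a', 'c']; in_txn=False
Op 7: UPDATE a=7 (auto-commit; committed a=7)
Op 8: BEGIN: in_txn=True, pending={}
ROLLBACK at op 6 discards: ['a', 'c']

Answer: a c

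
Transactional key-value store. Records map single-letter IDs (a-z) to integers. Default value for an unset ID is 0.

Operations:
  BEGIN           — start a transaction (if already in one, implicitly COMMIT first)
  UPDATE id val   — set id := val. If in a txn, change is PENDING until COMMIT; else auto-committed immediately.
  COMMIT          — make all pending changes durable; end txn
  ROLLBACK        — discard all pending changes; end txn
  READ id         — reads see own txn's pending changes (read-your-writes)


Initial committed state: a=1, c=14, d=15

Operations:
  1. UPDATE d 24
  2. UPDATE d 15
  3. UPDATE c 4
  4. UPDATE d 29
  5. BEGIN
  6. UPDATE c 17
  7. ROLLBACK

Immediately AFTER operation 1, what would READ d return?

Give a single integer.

Initial committed: {a=1, c=14, d=15}
Op 1: UPDATE d=24 (auto-commit; committed d=24)
After op 1: visible(d) = 24 (pending={}, committed={a=1, c=14, d=24})

Answer: 24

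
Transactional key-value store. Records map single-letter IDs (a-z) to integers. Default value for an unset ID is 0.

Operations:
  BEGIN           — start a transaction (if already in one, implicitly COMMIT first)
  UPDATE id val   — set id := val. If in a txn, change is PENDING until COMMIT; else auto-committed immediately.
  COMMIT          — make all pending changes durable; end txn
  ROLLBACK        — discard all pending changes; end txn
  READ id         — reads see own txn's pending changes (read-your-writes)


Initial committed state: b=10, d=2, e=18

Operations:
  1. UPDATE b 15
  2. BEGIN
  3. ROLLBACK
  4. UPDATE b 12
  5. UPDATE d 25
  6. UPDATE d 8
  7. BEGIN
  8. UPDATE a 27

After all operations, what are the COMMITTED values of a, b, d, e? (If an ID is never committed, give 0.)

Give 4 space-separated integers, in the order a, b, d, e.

Answer: 0 12 8 18

Derivation:
Initial committed: {b=10, d=2, e=18}
Op 1: UPDATE b=15 (auto-commit; committed b=15)
Op 2: BEGIN: in_txn=True, pending={}
Op 3: ROLLBACK: discarded pending []; in_txn=False
Op 4: UPDATE b=12 (auto-commit; committed b=12)
Op 5: UPDATE d=25 (auto-commit; committed d=25)
Op 6: UPDATE d=8 (auto-commit; committed d=8)
Op 7: BEGIN: in_txn=True, pending={}
Op 8: UPDATE a=27 (pending; pending now {a=27})
Final committed: {b=12, d=8, e=18}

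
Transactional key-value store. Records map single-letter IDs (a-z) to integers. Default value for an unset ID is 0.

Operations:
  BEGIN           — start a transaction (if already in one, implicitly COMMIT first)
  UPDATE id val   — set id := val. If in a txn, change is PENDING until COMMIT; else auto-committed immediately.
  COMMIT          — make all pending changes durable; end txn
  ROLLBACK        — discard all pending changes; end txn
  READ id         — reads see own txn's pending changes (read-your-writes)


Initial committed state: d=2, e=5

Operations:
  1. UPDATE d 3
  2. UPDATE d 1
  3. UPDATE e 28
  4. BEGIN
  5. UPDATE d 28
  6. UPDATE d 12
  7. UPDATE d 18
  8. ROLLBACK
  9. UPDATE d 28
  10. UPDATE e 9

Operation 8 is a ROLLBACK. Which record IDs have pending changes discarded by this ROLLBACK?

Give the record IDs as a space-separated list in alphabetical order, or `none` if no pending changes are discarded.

Initial committed: {d=2, e=5}
Op 1: UPDATE d=3 (auto-commit; committed d=3)
Op 2: UPDATE d=1 (auto-commit; committed d=1)
Op 3: UPDATE e=28 (auto-commit; committed e=28)
Op 4: BEGIN: in_txn=True, pending={}
Op 5: UPDATE d=28 (pending; pending now {d=28})
Op 6: UPDATE d=12 (pending; pending now {d=12})
Op 7: UPDATE d=18 (pending; pending now {d=18})
Op 8: ROLLBACK: discarded pending ['d']; in_txn=False
Op 9: UPDATE d=28 (auto-commit; committed d=28)
Op 10: UPDATE e=9 (auto-commit; committed e=9)
ROLLBACK at op 8 discards: ['d']

Answer: d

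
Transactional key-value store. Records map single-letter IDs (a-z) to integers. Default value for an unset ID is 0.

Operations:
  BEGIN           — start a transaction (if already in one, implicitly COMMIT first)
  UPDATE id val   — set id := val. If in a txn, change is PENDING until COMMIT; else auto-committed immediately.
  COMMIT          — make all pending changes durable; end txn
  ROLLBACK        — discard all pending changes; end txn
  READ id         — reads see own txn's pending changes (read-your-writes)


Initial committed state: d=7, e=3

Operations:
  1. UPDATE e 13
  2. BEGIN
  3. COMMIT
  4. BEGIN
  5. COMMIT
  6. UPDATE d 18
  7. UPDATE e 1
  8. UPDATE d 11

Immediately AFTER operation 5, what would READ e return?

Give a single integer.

Initial committed: {d=7, e=3}
Op 1: UPDATE e=13 (auto-commit; committed e=13)
Op 2: BEGIN: in_txn=True, pending={}
Op 3: COMMIT: merged [] into committed; committed now {d=7, e=13}
Op 4: BEGIN: in_txn=True, pending={}
Op 5: COMMIT: merged [] into committed; committed now {d=7, e=13}
After op 5: visible(e) = 13 (pending={}, committed={d=7, e=13})

Answer: 13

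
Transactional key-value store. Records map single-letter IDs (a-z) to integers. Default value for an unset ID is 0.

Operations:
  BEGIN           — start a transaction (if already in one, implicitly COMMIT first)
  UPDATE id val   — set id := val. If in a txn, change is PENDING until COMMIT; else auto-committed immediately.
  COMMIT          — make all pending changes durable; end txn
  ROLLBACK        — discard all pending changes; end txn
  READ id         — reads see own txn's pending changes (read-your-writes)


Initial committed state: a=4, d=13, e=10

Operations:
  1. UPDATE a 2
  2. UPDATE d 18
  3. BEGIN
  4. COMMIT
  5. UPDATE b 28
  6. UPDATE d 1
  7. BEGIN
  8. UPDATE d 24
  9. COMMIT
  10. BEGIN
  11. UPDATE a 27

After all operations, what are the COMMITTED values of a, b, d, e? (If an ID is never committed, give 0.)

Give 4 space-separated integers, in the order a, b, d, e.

Initial committed: {a=4, d=13, e=10}
Op 1: UPDATE a=2 (auto-commit; committed a=2)
Op 2: UPDATE d=18 (auto-commit; committed d=18)
Op 3: BEGIN: in_txn=True, pending={}
Op 4: COMMIT: merged [] into committed; committed now {a=2, d=18, e=10}
Op 5: UPDATE b=28 (auto-commit; committed b=28)
Op 6: UPDATE d=1 (auto-commit; committed d=1)
Op 7: BEGIN: in_txn=True, pending={}
Op 8: UPDATE d=24 (pending; pending now {d=24})
Op 9: COMMIT: merged ['d'] into committed; committed now {a=2, b=28, d=24, e=10}
Op 10: BEGIN: in_txn=True, pending={}
Op 11: UPDATE a=27 (pending; pending now {a=27})
Final committed: {a=2, b=28, d=24, e=10}

Answer: 2 28 24 10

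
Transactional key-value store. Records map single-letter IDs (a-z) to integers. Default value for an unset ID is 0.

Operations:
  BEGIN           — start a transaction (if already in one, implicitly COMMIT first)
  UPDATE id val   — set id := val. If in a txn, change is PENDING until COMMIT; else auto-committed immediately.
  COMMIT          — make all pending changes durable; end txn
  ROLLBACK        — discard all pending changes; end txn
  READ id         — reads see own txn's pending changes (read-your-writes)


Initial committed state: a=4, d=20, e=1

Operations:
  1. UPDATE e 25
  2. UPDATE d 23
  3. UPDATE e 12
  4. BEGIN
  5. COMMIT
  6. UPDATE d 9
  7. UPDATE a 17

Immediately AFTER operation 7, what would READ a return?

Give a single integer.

Initial committed: {a=4, d=20, e=1}
Op 1: UPDATE e=25 (auto-commit; committed e=25)
Op 2: UPDATE d=23 (auto-commit; committed d=23)
Op 3: UPDATE e=12 (auto-commit; committed e=12)
Op 4: BEGIN: in_txn=True, pending={}
Op 5: COMMIT: merged [] into committed; committed now {a=4, d=23, e=12}
Op 6: UPDATE d=9 (auto-commit; committed d=9)
Op 7: UPDATE a=17 (auto-commit; committed a=17)
After op 7: visible(a) = 17 (pending={}, committed={a=17, d=9, e=12})

Answer: 17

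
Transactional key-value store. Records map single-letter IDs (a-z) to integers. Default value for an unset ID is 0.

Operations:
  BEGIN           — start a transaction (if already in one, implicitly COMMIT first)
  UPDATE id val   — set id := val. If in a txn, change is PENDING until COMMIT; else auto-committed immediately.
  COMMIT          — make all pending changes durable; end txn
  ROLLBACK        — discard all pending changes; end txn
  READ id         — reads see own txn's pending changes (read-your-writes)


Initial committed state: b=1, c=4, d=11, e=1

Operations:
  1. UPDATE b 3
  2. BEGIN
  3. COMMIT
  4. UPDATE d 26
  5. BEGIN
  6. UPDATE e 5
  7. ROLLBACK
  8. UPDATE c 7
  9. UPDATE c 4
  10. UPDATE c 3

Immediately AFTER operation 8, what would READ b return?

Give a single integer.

Answer: 3

Derivation:
Initial committed: {b=1, c=4, d=11, e=1}
Op 1: UPDATE b=3 (auto-commit; committed b=3)
Op 2: BEGIN: in_txn=True, pending={}
Op 3: COMMIT: merged [] into committed; committed now {b=3, c=4, d=11, e=1}
Op 4: UPDATE d=26 (auto-commit; committed d=26)
Op 5: BEGIN: in_txn=True, pending={}
Op 6: UPDATE e=5 (pending; pending now {e=5})
Op 7: ROLLBACK: discarded pending ['e']; in_txn=False
Op 8: UPDATE c=7 (auto-commit; committed c=7)
After op 8: visible(b) = 3 (pending={}, committed={b=3, c=7, d=26, e=1})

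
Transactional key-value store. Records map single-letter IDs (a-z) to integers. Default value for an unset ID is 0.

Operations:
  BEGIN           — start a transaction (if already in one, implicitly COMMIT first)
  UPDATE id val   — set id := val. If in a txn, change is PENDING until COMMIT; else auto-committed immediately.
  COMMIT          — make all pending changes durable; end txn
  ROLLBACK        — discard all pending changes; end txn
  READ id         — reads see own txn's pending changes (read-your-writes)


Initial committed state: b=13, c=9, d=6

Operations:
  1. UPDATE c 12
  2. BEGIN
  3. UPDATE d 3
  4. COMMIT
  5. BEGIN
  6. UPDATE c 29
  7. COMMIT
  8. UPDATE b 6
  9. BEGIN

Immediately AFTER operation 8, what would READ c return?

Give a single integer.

Initial committed: {b=13, c=9, d=6}
Op 1: UPDATE c=12 (auto-commit; committed c=12)
Op 2: BEGIN: in_txn=True, pending={}
Op 3: UPDATE d=3 (pending; pending now {d=3})
Op 4: COMMIT: merged ['d'] into committed; committed now {b=13, c=12, d=3}
Op 5: BEGIN: in_txn=True, pending={}
Op 6: UPDATE c=29 (pending; pending now {c=29})
Op 7: COMMIT: merged ['c'] into committed; committed now {b=13, c=29, d=3}
Op 8: UPDATE b=6 (auto-commit; committed b=6)
After op 8: visible(c) = 29 (pending={}, committed={b=6, c=29, d=3})

Answer: 29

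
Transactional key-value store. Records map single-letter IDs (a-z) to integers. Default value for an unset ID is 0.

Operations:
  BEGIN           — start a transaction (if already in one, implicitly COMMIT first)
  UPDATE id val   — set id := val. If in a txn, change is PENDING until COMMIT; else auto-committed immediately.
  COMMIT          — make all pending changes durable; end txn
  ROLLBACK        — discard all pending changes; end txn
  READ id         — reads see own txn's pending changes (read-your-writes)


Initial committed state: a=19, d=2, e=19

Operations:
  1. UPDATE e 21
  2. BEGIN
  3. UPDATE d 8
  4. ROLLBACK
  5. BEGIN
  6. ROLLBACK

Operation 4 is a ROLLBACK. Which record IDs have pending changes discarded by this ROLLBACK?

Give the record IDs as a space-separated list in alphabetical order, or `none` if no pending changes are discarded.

Answer: d

Derivation:
Initial committed: {a=19, d=2, e=19}
Op 1: UPDATE e=21 (auto-commit; committed e=21)
Op 2: BEGIN: in_txn=True, pending={}
Op 3: UPDATE d=8 (pending; pending now {d=8})
Op 4: ROLLBACK: discarded pending ['d']; in_txn=False
Op 5: BEGIN: in_txn=True, pending={}
Op 6: ROLLBACK: discarded pending []; in_txn=False
ROLLBACK at op 4 discards: ['d']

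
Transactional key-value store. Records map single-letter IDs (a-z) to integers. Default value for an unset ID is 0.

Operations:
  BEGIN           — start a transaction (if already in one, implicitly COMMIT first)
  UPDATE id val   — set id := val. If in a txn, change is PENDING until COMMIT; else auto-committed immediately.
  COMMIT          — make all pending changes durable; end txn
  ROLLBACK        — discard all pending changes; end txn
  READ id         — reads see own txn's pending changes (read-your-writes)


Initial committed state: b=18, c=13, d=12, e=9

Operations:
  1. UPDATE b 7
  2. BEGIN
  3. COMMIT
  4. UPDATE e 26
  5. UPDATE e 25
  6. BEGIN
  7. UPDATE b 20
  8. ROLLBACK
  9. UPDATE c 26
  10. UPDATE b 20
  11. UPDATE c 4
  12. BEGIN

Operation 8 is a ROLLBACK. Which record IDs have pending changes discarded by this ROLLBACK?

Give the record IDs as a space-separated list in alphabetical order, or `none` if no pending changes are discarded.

Initial committed: {b=18, c=13, d=12, e=9}
Op 1: UPDATE b=7 (auto-commit; committed b=7)
Op 2: BEGIN: in_txn=True, pending={}
Op 3: COMMIT: merged [] into committed; committed now {b=7, c=13, d=12, e=9}
Op 4: UPDATE e=26 (auto-commit; committed e=26)
Op 5: UPDATE e=25 (auto-commit; committed e=25)
Op 6: BEGIN: in_txn=True, pending={}
Op 7: UPDATE b=20 (pending; pending now {b=20})
Op 8: ROLLBACK: discarded pending ['b']; in_txn=False
Op 9: UPDATE c=26 (auto-commit; committed c=26)
Op 10: UPDATE b=20 (auto-commit; committed b=20)
Op 11: UPDATE c=4 (auto-commit; committed c=4)
Op 12: BEGIN: in_txn=True, pending={}
ROLLBACK at op 8 discards: ['b']

Answer: b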